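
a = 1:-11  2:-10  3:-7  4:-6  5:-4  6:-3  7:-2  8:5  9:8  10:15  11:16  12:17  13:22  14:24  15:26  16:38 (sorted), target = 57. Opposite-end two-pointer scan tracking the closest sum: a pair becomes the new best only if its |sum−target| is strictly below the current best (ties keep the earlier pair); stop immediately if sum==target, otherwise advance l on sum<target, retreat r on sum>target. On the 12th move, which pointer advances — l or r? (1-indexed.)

[1,16] -11+38=27 d=30 * → l++
[2,16] -10+38=28 d=29 * → l++
[3,16] -7+38=31 d=26 * → l++
[4,16] -6+38=32 d=25 * → l++
[5,16] -4+38=34 d=23 * → l++
[6,16] -3+38=35 d=22 * → l++
[7,16] -2+38=36 d=21 * → l++
[8,16] 5+38=43 d=14 * → l++
[9,16] 8+38=46 d=11 * → l++
[10,16] 15+38=53 d=4 * → l++
[11,16] 16+38=54 d=3 * → l++
[12,16] 17+38=55 d=2 * → l++

l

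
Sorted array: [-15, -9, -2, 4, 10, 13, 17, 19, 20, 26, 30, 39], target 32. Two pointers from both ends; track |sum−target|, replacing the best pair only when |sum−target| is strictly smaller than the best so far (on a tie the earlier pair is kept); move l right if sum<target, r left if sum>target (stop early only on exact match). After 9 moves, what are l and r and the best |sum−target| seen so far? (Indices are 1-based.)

l=6, r=8, best |Δ|=1

l=1 r=12: -15+39=24 d=8 *, l++
l=2 r=12: -9+39=30 d=2 *, l++
l=3 r=12: -2+39=37 d=5, r--
l=3 r=11: -2+30=28 d=4, l++
l=4 r=11: 4+30=34 d=2, r--
l=4 r=10: 4+26=30 d=2, l++
l=5 r=10: 10+26=36 d=4, r--
l=5 r=9: 10+20=30 d=2, l++
l=6 r=9: 13+20=33 d=1 *, r--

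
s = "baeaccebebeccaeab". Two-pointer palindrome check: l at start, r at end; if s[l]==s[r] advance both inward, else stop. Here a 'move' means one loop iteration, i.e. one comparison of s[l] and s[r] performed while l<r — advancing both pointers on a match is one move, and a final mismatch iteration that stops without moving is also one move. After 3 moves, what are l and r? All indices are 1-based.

l=4, r=14

[1,17] 'b'=='b' → l++,r--
[2,16] 'a'=='a' → l++,r--
[3,15] 'e'=='e' → l++,r--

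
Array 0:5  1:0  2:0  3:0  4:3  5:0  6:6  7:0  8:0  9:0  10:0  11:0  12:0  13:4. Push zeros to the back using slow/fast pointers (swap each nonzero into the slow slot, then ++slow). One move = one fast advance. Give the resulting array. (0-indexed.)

[5, 3, 6, 4, 0, 0, 0, 0, 0, 0, 0, 0, 0, 0]

slow=0 fast=0: a[fast]=5≠0 swap→a[0]=5, slow++,fast++
slow=1 fast=1: a[fast]=0, fast++
slow=1 fast=2: a[fast]=0, fast++
slow=1 fast=3: a[fast]=0, fast++
slow=1 fast=4: a[fast]=3≠0 swap→a[1]=3, slow++,fast++
slow=2 fast=5: a[fast]=0, fast++
slow=2 fast=6: a[fast]=6≠0 swap→a[2]=6, slow++,fast++
slow=3 fast=7: a[fast]=0, fast++
slow=3 fast=8: a[fast]=0, fast++
slow=3 fast=9: a[fast]=0, fast++
slow=3 fast=10: a[fast]=0, fast++
slow=3 fast=11: a[fast]=0, fast++
slow=3 fast=12: a[fast]=0, fast++
slow=3 fast=13: a[fast]=4≠0 swap→a[3]=4, slow++,fast++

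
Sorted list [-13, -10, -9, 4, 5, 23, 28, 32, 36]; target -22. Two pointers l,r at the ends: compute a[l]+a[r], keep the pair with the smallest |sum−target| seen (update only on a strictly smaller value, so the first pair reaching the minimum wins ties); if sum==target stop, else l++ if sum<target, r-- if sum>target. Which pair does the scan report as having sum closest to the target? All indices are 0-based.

[0,8] -13+36=23 d=45 * → r--
[0,7] -13+32=19 d=41 * → r--
[0,6] -13+28=15 d=37 * → r--
[0,5] -13+23=10 d=32 * → r--
[0,4] -13+5=-8 d=14 * → r--
[0,3] -13+4=-9 d=13 * → r--
[0,2] -13+-9=-22 d=0 * → stop

pair (-13, -9) with sum -22 (|Δ|=0)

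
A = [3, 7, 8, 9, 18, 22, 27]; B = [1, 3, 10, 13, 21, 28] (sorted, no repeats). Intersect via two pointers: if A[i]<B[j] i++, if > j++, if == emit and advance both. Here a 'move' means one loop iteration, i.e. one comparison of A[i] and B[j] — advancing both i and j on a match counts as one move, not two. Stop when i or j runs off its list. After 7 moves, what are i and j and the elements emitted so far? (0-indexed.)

i=0 j=0: 3>1, j++
i=0 j=1: 3==3 emit, i++,j++
i=1 j=2: 7<10, i++
i=2 j=2: 8<10, i++
i=3 j=2: 9<10, i++
i=4 j=2: 18>10, j++
i=4 j=3: 18>13, j++

i=4, j=4, emitted=[3]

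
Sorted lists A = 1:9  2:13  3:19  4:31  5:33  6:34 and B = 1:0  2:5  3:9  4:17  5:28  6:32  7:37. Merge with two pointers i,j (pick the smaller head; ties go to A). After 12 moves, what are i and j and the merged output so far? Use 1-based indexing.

i=1 j=1: A[i]=9>B[j]=0 take 0, j++
i=1 j=2: A[i]=9>B[j]=5 take 5, j++
i=1 j=3: A[i]=9<=B[j]=9 take 9, i++
i=2 j=3: A[i]=13>B[j]=9 take 9, j++
i=2 j=4: A[i]=13<=B[j]=17 take 13, i++
i=3 j=4: A[i]=19>B[j]=17 take 17, j++
i=3 j=5: A[i]=19<=B[j]=28 take 19, i++
i=4 j=5: A[i]=31>B[j]=28 take 28, j++
i=4 j=6: A[i]=31<=B[j]=32 take 31, i++
i=5 j=6: A[i]=33>B[j]=32 take 32, j++
i=5 j=7: A[i]=33<=B[j]=37 take 33, i++
i=6 j=7: A[i]=34<=B[j]=37 take 34, i++

i=7, j=7, merged so far=[0, 5, 9, 9, 13, 17, 19, 28, 31, 32, 33, 34]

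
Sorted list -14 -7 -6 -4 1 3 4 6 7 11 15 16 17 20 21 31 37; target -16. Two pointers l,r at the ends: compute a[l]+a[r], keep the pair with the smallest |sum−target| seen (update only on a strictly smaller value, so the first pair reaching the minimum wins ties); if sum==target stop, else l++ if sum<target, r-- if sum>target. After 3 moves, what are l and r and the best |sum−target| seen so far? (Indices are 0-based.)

l=0, r=13, best |Δ|=23

l=0 r=16: -14+37=23 d=39 *, r--
l=0 r=15: -14+31=17 d=33 *, r--
l=0 r=14: -14+21=7 d=23 *, r--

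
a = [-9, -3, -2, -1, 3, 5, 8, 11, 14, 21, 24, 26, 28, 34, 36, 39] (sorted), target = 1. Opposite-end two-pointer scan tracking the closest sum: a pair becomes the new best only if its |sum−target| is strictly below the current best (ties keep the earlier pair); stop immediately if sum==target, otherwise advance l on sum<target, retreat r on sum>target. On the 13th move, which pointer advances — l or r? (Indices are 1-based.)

l

[1,16] -9+39=30 d=29 * → r--
[1,15] -9+36=27 d=26 * → r--
[1,14] -9+34=25 d=24 * → r--
[1,13] -9+28=19 d=18 * → r--
[1,12] -9+26=17 d=16 * → r--
[1,11] -9+24=15 d=14 * → r--
[1,10] -9+21=12 d=11 * → r--
[1,9] -9+14=5 d=4 * → r--
[1,8] -9+11=2 d=1 * → r--
[1,7] -9+8=-1 d=2 → l++
[2,7] -3+8=5 d=4 → r--
[2,6] -3+5=2 d=1 → r--
[2,5] -3+3=0 d=1 → l++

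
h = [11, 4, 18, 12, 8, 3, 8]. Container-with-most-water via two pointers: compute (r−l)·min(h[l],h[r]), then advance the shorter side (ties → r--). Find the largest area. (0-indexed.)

l=0 r=6: min(11,8)*6=48 best=48 *, r--
l=0 r=5: min(11,3)*5=15 best=48, r--
l=0 r=4: min(11,8)*4=32 best=48, r--
l=0 r=3: min(11,12)*3=33 best=48, l++
l=1 r=3: min(4,12)*2=8 best=48, l++
l=2 r=3: min(18,12)*1=12 best=48, r--

max area = 48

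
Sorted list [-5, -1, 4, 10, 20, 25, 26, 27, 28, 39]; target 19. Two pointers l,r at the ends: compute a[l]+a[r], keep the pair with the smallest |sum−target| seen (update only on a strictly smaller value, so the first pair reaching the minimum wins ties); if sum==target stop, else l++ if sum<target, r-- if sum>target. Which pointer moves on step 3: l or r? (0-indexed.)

l=0 r=9: -5+39=34 d=15 *, r--
l=0 r=8: -5+28=23 d=4 *, r--
l=0 r=7: -5+27=22 d=3 *, r--

r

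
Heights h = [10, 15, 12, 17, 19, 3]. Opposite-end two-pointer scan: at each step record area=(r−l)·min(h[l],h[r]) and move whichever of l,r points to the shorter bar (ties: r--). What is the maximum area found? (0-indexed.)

l=0 r=5: min(10,3)*5=15 best=15 *, r--
l=0 r=4: min(10,19)*4=40 best=40 *, l++
l=1 r=4: min(15,19)*3=45 best=45 *, l++
l=2 r=4: min(12,19)*2=24 best=45, l++
l=3 r=4: min(17,19)*1=17 best=45, l++

max area = 45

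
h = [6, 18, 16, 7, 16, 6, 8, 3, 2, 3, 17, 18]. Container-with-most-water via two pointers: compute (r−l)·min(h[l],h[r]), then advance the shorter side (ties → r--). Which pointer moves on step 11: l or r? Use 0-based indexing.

r

l=0 r=11: min(6,18)*11=66 best=66 *, l++
l=1 r=11: min(18,18)*10=180 best=180 *, r--
l=1 r=10: min(18,17)*9=153 best=180, r--
l=1 r=9: min(18,3)*8=24 best=180, r--
l=1 r=8: min(18,2)*7=14 best=180, r--
l=1 r=7: min(18,3)*6=18 best=180, r--
l=1 r=6: min(18,8)*5=40 best=180, r--
l=1 r=5: min(18,6)*4=24 best=180, r--
l=1 r=4: min(18,16)*3=48 best=180, r--
l=1 r=3: min(18,7)*2=14 best=180, r--
l=1 r=2: min(18,16)*1=16 best=180, r--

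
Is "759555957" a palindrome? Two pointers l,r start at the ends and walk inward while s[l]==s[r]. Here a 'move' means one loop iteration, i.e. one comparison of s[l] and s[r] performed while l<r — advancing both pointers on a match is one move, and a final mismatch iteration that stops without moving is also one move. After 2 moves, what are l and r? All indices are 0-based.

l=0 r=8: '7'=='7', l++,r--
l=1 r=7: '5'=='5', l++,r--

l=2, r=6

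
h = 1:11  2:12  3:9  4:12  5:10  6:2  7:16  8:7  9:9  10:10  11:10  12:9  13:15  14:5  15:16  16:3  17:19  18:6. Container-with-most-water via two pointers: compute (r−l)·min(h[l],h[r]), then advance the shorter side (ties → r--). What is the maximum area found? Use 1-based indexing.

[1,18] min(11,6)*17=102 best=102 * → r--
[1,17] min(11,19)*16=176 best=176 * → l++
[2,17] min(12,19)*15=180 best=180 * → l++
[3,17] min(9,19)*14=126 best=180 → l++
[4,17] min(12,19)*13=156 best=180 → l++
[5,17] min(10,19)*12=120 best=180 → l++
[6,17] min(2,19)*11=22 best=180 → l++
[7,17] min(16,19)*10=160 best=180 → l++
[8,17] min(7,19)*9=63 best=180 → l++
[9,17] min(9,19)*8=72 best=180 → l++
[10,17] min(10,19)*7=70 best=180 → l++
[11,17] min(10,19)*6=60 best=180 → l++
[12,17] min(9,19)*5=45 best=180 → l++
[13,17] min(15,19)*4=60 best=180 → l++
[14,17] min(5,19)*3=15 best=180 → l++
[15,17] min(16,19)*2=32 best=180 → l++
[16,17] min(3,19)*1=3 best=180 → l++

max area = 180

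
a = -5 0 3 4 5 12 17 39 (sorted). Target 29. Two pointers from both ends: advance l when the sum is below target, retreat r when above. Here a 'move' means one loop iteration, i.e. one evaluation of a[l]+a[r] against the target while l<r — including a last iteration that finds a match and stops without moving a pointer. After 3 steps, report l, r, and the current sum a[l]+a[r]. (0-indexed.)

l=2, r=6, sum=20

l=0 r=7: -5+39=34 >29, r--
l=0 r=6: -5+17=12 <29, l++
l=1 r=6: 0+17=17 <29, l++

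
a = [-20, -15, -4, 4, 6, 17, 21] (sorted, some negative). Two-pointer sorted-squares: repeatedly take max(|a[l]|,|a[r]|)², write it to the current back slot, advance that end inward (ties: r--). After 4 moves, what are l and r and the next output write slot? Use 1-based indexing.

l=3, r=5, next write slot=3

[1,7] |-20|<=|21| out[7]=441 → r--
[1,6] |-20|>|17| out[6]=400 → l++
[2,6] |-15|<=|17| out[5]=289 → r--
[2,5] |-15|>|6| out[4]=225 → l++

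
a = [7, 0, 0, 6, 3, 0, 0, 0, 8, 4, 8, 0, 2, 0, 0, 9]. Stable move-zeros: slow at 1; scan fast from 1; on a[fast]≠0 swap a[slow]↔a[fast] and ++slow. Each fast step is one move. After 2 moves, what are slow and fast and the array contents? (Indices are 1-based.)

slow=2, fast=3, a=[7, 0, 0, 6, 3, 0, 0, 0, 8, 4, 8, 0, 2, 0, 0, 9]

(s=1,f=1) a[fast]=7≠0 swap→a[1]=7 → slow++,fast++
(s=2,f=2) a[fast]=0 → fast++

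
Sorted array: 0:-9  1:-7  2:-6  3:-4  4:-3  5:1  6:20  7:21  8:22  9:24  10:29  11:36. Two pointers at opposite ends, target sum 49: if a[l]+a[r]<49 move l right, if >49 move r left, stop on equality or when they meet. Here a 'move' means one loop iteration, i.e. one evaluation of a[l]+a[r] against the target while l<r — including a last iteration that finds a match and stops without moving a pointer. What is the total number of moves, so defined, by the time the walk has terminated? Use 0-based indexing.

[0,11] -9+36=27 <49 → l++
[1,11] -7+36=29 <49 → l++
[2,11] -6+36=30 <49 → l++
[3,11] -4+36=32 <49 → l++
[4,11] -3+36=33 <49 → l++
[5,11] 1+36=37 <49 → l++
[6,11] 20+36=56 >49 → r--
[6,10] 20+29=49 → found

8 moves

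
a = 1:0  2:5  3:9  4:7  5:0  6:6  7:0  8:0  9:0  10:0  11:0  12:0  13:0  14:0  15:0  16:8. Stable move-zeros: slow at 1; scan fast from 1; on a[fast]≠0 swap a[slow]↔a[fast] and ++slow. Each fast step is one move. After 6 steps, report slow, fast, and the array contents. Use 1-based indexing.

slow=1 fast=1: a[fast]=0, fast++
slow=1 fast=2: a[fast]=5≠0 swap→a[1]=5, slow++,fast++
slow=2 fast=3: a[fast]=9≠0 swap→a[2]=9, slow++,fast++
slow=3 fast=4: a[fast]=7≠0 swap→a[3]=7, slow++,fast++
slow=4 fast=5: a[fast]=0, fast++
slow=4 fast=6: a[fast]=6≠0 swap→a[4]=6, slow++,fast++

slow=5, fast=7, a=[5, 9, 7, 6, 0, 0, 0, 0, 0, 0, 0, 0, 0, 0, 0, 8]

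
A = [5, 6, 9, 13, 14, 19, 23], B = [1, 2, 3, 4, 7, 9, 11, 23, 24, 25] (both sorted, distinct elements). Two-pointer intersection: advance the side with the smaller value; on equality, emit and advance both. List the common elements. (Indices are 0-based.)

i=0 j=0: 5>1, j++
i=0 j=1: 5>2, j++
i=0 j=2: 5>3, j++
i=0 j=3: 5>4, j++
i=0 j=4: 5<7, i++
i=1 j=4: 6<7, i++
i=2 j=4: 9>7, j++
i=2 j=5: 9==9 emit, i++,j++
i=3 j=6: 13>11, j++
i=3 j=7: 13<23, i++
i=4 j=7: 14<23, i++
i=5 j=7: 19<23, i++
i=6 j=7: 23==23 emit, i++,j++

intersection = [9, 23]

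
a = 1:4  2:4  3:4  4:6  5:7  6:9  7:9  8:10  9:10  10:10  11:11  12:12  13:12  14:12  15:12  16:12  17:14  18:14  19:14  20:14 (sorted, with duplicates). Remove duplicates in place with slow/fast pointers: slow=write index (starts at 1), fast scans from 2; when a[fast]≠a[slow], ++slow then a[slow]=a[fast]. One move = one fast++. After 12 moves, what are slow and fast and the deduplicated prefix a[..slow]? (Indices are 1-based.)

slow=7, fast=14, prefix=[4, 6, 7, 9, 10, 11, 12]

slow=1 fast=2: a[fast]=4=a[slow] dup, fast++
slow=1 fast=3: a[fast]=4=a[slow] dup, fast++
slow=1 fast=4: a[fast]=6≠a[slow]=4 write a[2]=6, slow++,fast++
slow=2 fast=5: a[fast]=7≠a[slow]=6 write a[3]=7, slow++,fast++
slow=3 fast=6: a[fast]=9≠a[slow]=7 write a[4]=9, slow++,fast++
slow=4 fast=7: a[fast]=9=a[slow] dup, fast++
slow=4 fast=8: a[fast]=10≠a[slow]=9 write a[5]=10, slow++,fast++
slow=5 fast=9: a[fast]=10=a[slow] dup, fast++
slow=5 fast=10: a[fast]=10=a[slow] dup, fast++
slow=5 fast=11: a[fast]=11≠a[slow]=10 write a[6]=11, slow++,fast++
slow=6 fast=12: a[fast]=12≠a[slow]=11 write a[7]=12, slow++,fast++
slow=7 fast=13: a[fast]=12=a[slow] dup, fast++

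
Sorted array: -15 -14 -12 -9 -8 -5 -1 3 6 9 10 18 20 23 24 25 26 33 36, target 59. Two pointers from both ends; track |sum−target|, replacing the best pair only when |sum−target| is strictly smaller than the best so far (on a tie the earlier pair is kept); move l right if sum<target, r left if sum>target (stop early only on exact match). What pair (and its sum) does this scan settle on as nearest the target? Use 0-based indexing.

pair (23, 36) with sum 59 (|Δ|=0)

l=0 r=18: -15+36=21 d=38 *, l++
l=1 r=18: -14+36=22 d=37 *, l++
l=2 r=18: -12+36=24 d=35 *, l++
l=3 r=18: -9+36=27 d=32 *, l++
l=4 r=18: -8+36=28 d=31 *, l++
l=5 r=18: -5+36=31 d=28 *, l++
l=6 r=18: -1+36=35 d=24 *, l++
l=7 r=18: 3+36=39 d=20 *, l++
l=8 r=18: 6+36=42 d=17 *, l++
l=9 r=18: 9+36=45 d=14 *, l++
l=10 r=18: 10+36=46 d=13 *, l++
l=11 r=18: 18+36=54 d=5 *, l++
l=12 r=18: 20+36=56 d=3 *, l++
l=13 r=18: 23+36=59 d=0 *, stop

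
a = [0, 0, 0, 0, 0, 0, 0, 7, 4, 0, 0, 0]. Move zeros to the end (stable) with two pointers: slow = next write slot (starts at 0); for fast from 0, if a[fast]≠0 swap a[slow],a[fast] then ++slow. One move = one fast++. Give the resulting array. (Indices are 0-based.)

[7, 4, 0, 0, 0, 0, 0, 0, 0, 0, 0, 0]

slow=0 fast=0: a[fast]=0, fast++
slow=0 fast=1: a[fast]=0, fast++
slow=0 fast=2: a[fast]=0, fast++
slow=0 fast=3: a[fast]=0, fast++
slow=0 fast=4: a[fast]=0, fast++
slow=0 fast=5: a[fast]=0, fast++
slow=0 fast=6: a[fast]=0, fast++
slow=0 fast=7: a[fast]=7≠0 swap→a[0]=7, slow++,fast++
slow=1 fast=8: a[fast]=4≠0 swap→a[1]=4, slow++,fast++
slow=2 fast=9: a[fast]=0, fast++
slow=2 fast=10: a[fast]=0, fast++
slow=2 fast=11: a[fast]=0, fast++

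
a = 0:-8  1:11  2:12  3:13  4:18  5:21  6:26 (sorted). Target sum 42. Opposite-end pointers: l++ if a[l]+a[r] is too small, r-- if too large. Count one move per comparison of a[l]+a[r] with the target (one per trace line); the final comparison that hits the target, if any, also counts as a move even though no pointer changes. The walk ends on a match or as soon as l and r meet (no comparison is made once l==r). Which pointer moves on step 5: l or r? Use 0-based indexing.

[0,6] -8+26=18 <42 → l++
[1,6] 11+26=37 <42 → l++
[2,6] 12+26=38 <42 → l++
[3,6] 13+26=39 <42 → l++
[4,6] 18+26=44 >42 → r--

r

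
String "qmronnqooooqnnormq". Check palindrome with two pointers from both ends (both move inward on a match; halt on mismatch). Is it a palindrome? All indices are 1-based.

palindrome

l=1 r=18: 'q'=='q', l++,r--
l=2 r=17: 'm'=='m', l++,r--
l=3 r=16: 'r'=='r', l++,r--
l=4 r=15: 'o'=='o', l++,r--
l=5 r=14: 'n'=='n', l++,r--
l=6 r=13: 'n'=='n', l++,r--
l=7 r=12: 'q'=='q', l++,r--
l=8 r=11: 'o'=='o', l++,r--
l=9 r=10: 'o'=='o', l++,r--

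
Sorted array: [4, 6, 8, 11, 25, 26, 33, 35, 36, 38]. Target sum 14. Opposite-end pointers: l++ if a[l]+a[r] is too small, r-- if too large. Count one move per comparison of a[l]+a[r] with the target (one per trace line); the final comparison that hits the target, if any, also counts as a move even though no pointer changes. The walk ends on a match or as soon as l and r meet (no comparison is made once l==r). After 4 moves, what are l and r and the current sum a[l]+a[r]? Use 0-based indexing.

l=0, r=5, sum=30

l=0 r=9: 4+38=42 >14, r--
l=0 r=8: 4+36=40 >14, r--
l=0 r=7: 4+35=39 >14, r--
l=0 r=6: 4+33=37 >14, r--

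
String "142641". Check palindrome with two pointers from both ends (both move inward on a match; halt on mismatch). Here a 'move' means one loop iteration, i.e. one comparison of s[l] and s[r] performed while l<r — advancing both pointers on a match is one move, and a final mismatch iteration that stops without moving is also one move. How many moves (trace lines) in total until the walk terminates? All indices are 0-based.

[0,5] '1'=='1' → l++,r--
[1,4] '4'=='4' → l++,r--
[2,3] '2'!='6' → stop

3 moves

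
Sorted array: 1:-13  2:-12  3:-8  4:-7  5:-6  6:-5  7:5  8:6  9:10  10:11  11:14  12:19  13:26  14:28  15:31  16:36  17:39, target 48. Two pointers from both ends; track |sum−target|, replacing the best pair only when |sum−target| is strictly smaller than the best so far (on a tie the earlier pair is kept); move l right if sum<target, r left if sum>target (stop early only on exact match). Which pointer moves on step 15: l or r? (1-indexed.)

l

[1,17] -13+39=26 d=22 * → l++
[2,17] -12+39=27 d=21 * → l++
[3,17] -8+39=31 d=17 * → l++
[4,17] -7+39=32 d=16 * → l++
[5,17] -6+39=33 d=15 * → l++
[6,17] -5+39=34 d=14 * → l++
[7,17] 5+39=44 d=4 * → l++
[8,17] 6+39=45 d=3 * → l++
[9,17] 10+39=49 d=1 * → r--
[9,16] 10+36=46 d=2 → l++
[10,16] 11+36=47 d=1 → l++
[11,16] 14+36=50 d=2 → r--
[11,15] 14+31=45 d=3 → l++
[12,15] 19+31=50 d=2 → r--
[12,14] 19+28=47 d=1 → l++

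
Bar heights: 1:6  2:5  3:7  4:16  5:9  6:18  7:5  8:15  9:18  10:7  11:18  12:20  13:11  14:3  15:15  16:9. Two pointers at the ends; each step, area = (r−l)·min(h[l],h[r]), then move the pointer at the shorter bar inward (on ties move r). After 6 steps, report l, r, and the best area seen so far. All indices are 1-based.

[1,16] min(6,9)*15=90 best=90 * → l++
[2,16] min(5,9)*14=70 best=90 → l++
[3,16] min(7,9)*13=91 best=91 * → l++
[4,16] min(16,9)*12=108 best=108 * → r--
[4,15] min(16,15)*11=165 best=165 * → r--
[4,14] min(16,3)*10=30 best=165 → r--

l=4, r=13, best area=165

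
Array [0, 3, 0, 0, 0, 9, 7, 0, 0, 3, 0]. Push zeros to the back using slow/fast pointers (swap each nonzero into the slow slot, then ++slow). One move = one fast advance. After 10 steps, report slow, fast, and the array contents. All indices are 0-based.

slow=4, fast=10, a=[3, 9, 7, 3, 0, 0, 0, 0, 0, 0, 0]

slow=0 fast=0: a[fast]=0, fast++
slow=0 fast=1: a[fast]=3≠0 swap→a[0]=3, slow++,fast++
slow=1 fast=2: a[fast]=0, fast++
slow=1 fast=3: a[fast]=0, fast++
slow=1 fast=4: a[fast]=0, fast++
slow=1 fast=5: a[fast]=9≠0 swap→a[1]=9, slow++,fast++
slow=2 fast=6: a[fast]=7≠0 swap→a[2]=7, slow++,fast++
slow=3 fast=7: a[fast]=0, fast++
slow=3 fast=8: a[fast]=0, fast++
slow=3 fast=9: a[fast]=3≠0 swap→a[3]=3, slow++,fast++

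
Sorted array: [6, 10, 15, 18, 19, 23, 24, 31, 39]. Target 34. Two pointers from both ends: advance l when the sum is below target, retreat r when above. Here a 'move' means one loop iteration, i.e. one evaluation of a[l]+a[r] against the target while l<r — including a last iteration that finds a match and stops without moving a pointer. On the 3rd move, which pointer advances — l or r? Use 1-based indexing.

l

l=1 r=9: 6+39=45 >34, r--
l=1 r=8: 6+31=37 >34, r--
l=1 r=7: 6+24=30 <34, l++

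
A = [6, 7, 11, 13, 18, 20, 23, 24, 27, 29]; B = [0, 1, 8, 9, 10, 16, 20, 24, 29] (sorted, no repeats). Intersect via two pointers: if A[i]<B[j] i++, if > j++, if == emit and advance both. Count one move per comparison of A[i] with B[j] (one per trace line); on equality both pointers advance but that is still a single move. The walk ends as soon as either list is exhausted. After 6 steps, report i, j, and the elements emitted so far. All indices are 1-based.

[i=1,j=1] 6>0 → j++
[i=1,j=2] 6>1 → j++
[i=1,j=3] 6<8 → i++
[i=2,j=3] 7<8 → i++
[i=3,j=3] 11>8 → j++
[i=3,j=4] 11>9 → j++

i=3, j=5, emitted=[]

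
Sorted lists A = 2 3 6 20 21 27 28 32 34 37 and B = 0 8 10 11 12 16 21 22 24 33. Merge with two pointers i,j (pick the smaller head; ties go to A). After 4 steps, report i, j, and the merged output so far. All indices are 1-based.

[i=1,j=1] A[i]=2>B[j]=0 take 0 → j++
[i=1,j=2] A[i]=2<=B[j]=8 take 2 → i++
[i=2,j=2] A[i]=3<=B[j]=8 take 3 → i++
[i=3,j=2] A[i]=6<=B[j]=8 take 6 → i++

i=4, j=2, merged so far=[0, 2, 3, 6]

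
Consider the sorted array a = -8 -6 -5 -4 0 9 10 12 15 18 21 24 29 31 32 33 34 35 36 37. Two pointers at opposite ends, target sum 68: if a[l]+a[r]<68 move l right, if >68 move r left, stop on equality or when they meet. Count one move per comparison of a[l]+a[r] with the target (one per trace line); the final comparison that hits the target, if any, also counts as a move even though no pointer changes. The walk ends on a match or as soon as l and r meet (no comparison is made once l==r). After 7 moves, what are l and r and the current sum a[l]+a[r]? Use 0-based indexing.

l=7, r=19, sum=49

l=0 r=19: -8+37=29 <68, l++
l=1 r=19: -6+37=31 <68, l++
l=2 r=19: -5+37=32 <68, l++
l=3 r=19: -4+37=33 <68, l++
l=4 r=19: 0+37=37 <68, l++
l=5 r=19: 9+37=46 <68, l++
l=6 r=19: 10+37=47 <68, l++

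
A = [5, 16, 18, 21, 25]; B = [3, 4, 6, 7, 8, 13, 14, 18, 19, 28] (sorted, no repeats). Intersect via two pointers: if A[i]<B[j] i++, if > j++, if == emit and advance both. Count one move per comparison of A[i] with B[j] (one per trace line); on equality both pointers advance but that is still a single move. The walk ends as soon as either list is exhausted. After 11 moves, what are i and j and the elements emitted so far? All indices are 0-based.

i=0 j=0: 5>3, j++
i=0 j=1: 5>4, j++
i=0 j=2: 5<6, i++
i=1 j=2: 16>6, j++
i=1 j=3: 16>7, j++
i=1 j=4: 16>8, j++
i=1 j=5: 16>13, j++
i=1 j=6: 16>14, j++
i=1 j=7: 16<18, i++
i=2 j=7: 18==18 emit, i++,j++
i=3 j=8: 21>19, j++

i=3, j=9, emitted=[18]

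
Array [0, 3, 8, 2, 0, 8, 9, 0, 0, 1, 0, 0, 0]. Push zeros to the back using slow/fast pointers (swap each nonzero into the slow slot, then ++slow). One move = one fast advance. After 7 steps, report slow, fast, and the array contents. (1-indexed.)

(s=1,f=1) a[fast]=0 → fast++
(s=1,f=2) a[fast]=3≠0 swap→a[1]=3 → slow++,fast++
(s=2,f=3) a[fast]=8≠0 swap→a[2]=8 → slow++,fast++
(s=3,f=4) a[fast]=2≠0 swap→a[3]=2 → slow++,fast++
(s=4,f=5) a[fast]=0 → fast++
(s=4,f=6) a[fast]=8≠0 swap→a[4]=8 → slow++,fast++
(s=5,f=7) a[fast]=9≠0 swap→a[5]=9 → slow++,fast++

slow=6, fast=8, a=[3, 8, 2, 8, 9, 0, 0, 0, 0, 1, 0, 0, 0]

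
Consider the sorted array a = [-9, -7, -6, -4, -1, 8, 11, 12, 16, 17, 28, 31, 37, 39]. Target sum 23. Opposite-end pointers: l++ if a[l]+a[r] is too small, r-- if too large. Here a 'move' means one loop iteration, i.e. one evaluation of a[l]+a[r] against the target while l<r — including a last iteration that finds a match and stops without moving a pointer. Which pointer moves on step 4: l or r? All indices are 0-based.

l=0 r=13: -9+39=30 >23, r--
l=0 r=12: -9+37=28 >23, r--
l=0 r=11: -9+31=22 <23, l++
l=1 r=11: -7+31=24 >23, r--

r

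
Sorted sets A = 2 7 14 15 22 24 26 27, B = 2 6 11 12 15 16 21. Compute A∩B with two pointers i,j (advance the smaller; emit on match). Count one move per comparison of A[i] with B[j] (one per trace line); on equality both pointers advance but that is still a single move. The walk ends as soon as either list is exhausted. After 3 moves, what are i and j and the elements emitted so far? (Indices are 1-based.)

i=1 j=1: 2==2 emit, i++,j++
i=2 j=2: 7>6, j++
i=2 j=3: 7<11, i++

i=3, j=3, emitted=[2]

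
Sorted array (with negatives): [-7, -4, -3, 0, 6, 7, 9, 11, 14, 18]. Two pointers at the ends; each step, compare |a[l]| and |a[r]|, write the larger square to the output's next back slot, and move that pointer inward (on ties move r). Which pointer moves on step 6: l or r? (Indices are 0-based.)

l

l=0 r=9: |-7|<=|18| out[9]=324, r--
l=0 r=8: |-7|<=|14| out[8]=196, r--
l=0 r=7: |-7|<=|11| out[7]=121, r--
l=0 r=6: |-7|<=|9| out[6]=81, r--
l=0 r=5: |-7|<=|7| out[5]=49, r--
l=0 r=4: |-7|>|6| out[4]=49, l++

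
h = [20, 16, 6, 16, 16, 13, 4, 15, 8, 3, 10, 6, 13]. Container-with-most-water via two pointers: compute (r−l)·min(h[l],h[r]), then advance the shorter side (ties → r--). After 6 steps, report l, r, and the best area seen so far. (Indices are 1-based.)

l=1 r=13: min(20,13)*12=156 best=156 *, r--
l=1 r=12: min(20,6)*11=66 best=156, r--
l=1 r=11: min(20,10)*10=100 best=156, r--
l=1 r=10: min(20,3)*9=27 best=156, r--
l=1 r=9: min(20,8)*8=64 best=156, r--
l=1 r=8: min(20,15)*7=105 best=156, r--

l=1, r=7, best area=156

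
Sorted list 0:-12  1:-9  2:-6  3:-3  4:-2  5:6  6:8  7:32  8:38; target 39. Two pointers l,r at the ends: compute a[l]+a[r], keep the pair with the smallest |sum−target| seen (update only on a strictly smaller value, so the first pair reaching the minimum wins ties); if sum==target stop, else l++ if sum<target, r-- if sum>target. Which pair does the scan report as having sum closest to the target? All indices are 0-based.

pair (6, 32) with sum 38 (|Δ|=1)

l=0 r=8: -12+38=26 d=13 *, l++
l=1 r=8: -9+38=29 d=10 *, l++
l=2 r=8: -6+38=32 d=7 *, l++
l=3 r=8: -3+38=35 d=4 *, l++
l=4 r=8: -2+38=36 d=3 *, l++
l=5 r=8: 6+38=44 d=5, r--
l=5 r=7: 6+32=38 d=1 *, l++
l=6 r=7: 8+32=40 d=1, r--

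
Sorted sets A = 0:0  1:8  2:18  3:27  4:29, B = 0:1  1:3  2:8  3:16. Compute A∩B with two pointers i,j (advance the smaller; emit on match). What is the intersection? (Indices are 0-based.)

intersection = [8]

[i=0,j=0] 0<1 → i++
[i=1,j=0] 8>1 → j++
[i=1,j=1] 8>3 → j++
[i=1,j=2] 8==8 emit → i++,j++
[i=2,j=3] 18>16 → j++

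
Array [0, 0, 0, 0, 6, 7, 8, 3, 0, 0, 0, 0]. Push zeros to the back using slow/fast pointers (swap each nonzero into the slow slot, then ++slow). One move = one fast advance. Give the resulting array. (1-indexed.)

[6, 7, 8, 3, 0, 0, 0, 0, 0, 0, 0, 0]

slow=1 fast=1: a[fast]=0, fast++
slow=1 fast=2: a[fast]=0, fast++
slow=1 fast=3: a[fast]=0, fast++
slow=1 fast=4: a[fast]=0, fast++
slow=1 fast=5: a[fast]=6≠0 swap→a[1]=6, slow++,fast++
slow=2 fast=6: a[fast]=7≠0 swap→a[2]=7, slow++,fast++
slow=3 fast=7: a[fast]=8≠0 swap→a[3]=8, slow++,fast++
slow=4 fast=8: a[fast]=3≠0 swap→a[4]=3, slow++,fast++
slow=5 fast=9: a[fast]=0, fast++
slow=5 fast=10: a[fast]=0, fast++
slow=5 fast=11: a[fast]=0, fast++
slow=5 fast=12: a[fast]=0, fast++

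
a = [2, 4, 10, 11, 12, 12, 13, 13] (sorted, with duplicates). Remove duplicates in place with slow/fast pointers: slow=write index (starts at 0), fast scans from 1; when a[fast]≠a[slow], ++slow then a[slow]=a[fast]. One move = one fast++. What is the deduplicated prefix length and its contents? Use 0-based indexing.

length 6; prefix = [2, 4, 10, 11, 12, 13]

(s=0,f=1) a[fast]=4≠a[slow]=2 write a[1]=4 → slow++,fast++
(s=1,f=2) a[fast]=10≠a[slow]=4 write a[2]=10 → slow++,fast++
(s=2,f=3) a[fast]=11≠a[slow]=10 write a[3]=11 → slow++,fast++
(s=3,f=4) a[fast]=12≠a[slow]=11 write a[4]=12 → slow++,fast++
(s=4,f=5) a[fast]=12=a[slow] dup → fast++
(s=4,f=6) a[fast]=13≠a[slow]=12 write a[5]=13 → slow++,fast++
(s=5,f=7) a[fast]=13=a[slow] dup → fast++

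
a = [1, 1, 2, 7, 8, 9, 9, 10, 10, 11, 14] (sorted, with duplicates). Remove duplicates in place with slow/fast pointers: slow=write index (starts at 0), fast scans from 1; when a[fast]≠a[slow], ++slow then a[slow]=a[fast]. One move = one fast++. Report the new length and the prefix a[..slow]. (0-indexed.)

slow=0 fast=1: a[fast]=1=a[slow] dup, fast++
slow=0 fast=2: a[fast]=2≠a[slow]=1 write a[1]=2, slow++,fast++
slow=1 fast=3: a[fast]=7≠a[slow]=2 write a[2]=7, slow++,fast++
slow=2 fast=4: a[fast]=8≠a[slow]=7 write a[3]=8, slow++,fast++
slow=3 fast=5: a[fast]=9≠a[slow]=8 write a[4]=9, slow++,fast++
slow=4 fast=6: a[fast]=9=a[slow] dup, fast++
slow=4 fast=7: a[fast]=10≠a[slow]=9 write a[5]=10, slow++,fast++
slow=5 fast=8: a[fast]=10=a[slow] dup, fast++
slow=5 fast=9: a[fast]=11≠a[slow]=10 write a[6]=11, slow++,fast++
slow=6 fast=10: a[fast]=14≠a[slow]=11 write a[7]=14, slow++,fast++

length 8; prefix = [1, 2, 7, 8, 9, 10, 11, 14]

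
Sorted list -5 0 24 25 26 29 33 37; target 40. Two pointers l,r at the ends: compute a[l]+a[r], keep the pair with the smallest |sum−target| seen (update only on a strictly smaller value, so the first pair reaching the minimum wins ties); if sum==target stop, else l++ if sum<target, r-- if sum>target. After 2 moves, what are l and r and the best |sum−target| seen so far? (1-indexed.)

l=3, r=8, best |Δ|=3

l=1 r=8: -5+37=32 d=8 *, l++
l=2 r=8: 0+37=37 d=3 *, l++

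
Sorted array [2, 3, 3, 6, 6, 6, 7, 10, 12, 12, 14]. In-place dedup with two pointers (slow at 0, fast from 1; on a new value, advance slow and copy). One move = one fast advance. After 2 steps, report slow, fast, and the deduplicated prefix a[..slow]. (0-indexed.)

slow=1, fast=3, prefix=[2, 3]

(s=0,f=1) a[fast]=3≠a[slow]=2 write a[1]=3 → slow++,fast++
(s=1,f=2) a[fast]=3=a[slow] dup → fast++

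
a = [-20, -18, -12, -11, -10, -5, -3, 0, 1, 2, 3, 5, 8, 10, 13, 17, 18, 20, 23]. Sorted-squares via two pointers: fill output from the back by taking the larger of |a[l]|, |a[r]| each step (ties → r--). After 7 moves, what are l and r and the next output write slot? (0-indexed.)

[0,18] |-20|<=|23| out[18]=529 → r--
[0,17] |-20|<=|20| out[17]=400 → r--
[0,16] |-20|>|18| out[16]=400 → l++
[1,16] |-18|<=|18| out[15]=324 → r--
[1,15] |-18|>|17| out[14]=324 → l++
[2,15] |-12|<=|17| out[13]=289 → r--
[2,14] |-12|<=|13| out[12]=169 → r--

l=2, r=13, next write slot=11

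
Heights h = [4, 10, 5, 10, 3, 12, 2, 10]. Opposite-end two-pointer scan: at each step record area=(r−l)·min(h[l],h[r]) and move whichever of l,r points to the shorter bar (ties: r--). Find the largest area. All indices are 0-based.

max area = 60

l=0 r=7: min(4,10)*7=28 best=28 *, l++
l=1 r=7: min(10,10)*6=60 best=60 *, r--
l=1 r=6: min(10,2)*5=10 best=60, r--
l=1 r=5: min(10,12)*4=40 best=60, l++
l=2 r=5: min(5,12)*3=15 best=60, l++
l=3 r=5: min(10,12)*2=20 best=60, l++
l=4 r=5: min(3,12)*1=3 best=60, l++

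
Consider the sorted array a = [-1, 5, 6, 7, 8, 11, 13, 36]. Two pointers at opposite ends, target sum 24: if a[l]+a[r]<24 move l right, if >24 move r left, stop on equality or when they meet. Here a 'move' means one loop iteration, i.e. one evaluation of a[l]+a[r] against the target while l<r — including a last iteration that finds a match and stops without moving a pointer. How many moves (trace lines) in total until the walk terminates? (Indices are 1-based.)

7 moves

l=1 r=8: -1+36=35 >24, r--
l=1 r=7: -1+13=12 <24, l++
l=2 r=7: 5+13=18 <24, l++
l=3 r=7: 6+13=19 <24, l++
l=4 r=7: 7+13=20 <24, l++
l=5 r=7: 8+13=21 <24, l++
l=6 r=7: 11+13=24, found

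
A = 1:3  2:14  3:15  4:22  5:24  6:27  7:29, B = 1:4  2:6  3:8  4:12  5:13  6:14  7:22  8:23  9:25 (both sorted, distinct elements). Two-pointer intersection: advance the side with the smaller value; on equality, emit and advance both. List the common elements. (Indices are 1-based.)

intersection = [14, 22]

[i=1,j=1] 3<4 → i++
[i=2,j=1] 14>4 → j++
[i=2,j=2] 14>6 → j++
[i=2,j=3] 14>8 → j++
[i=2,j=4] 14>12 → j++
[i=2,j=5] 14>13 → j++
[i=2,j=6] 14==14 emit → i++,j++
[i=3,j=7] 15<22 → i++
[i=4,j=7] 22==22 emit → i++,j++
[i=5,j=8] 24>23 → j++
[i=5,j=9] 24<25 → i++
[i=6,j=9] 27>25 → j++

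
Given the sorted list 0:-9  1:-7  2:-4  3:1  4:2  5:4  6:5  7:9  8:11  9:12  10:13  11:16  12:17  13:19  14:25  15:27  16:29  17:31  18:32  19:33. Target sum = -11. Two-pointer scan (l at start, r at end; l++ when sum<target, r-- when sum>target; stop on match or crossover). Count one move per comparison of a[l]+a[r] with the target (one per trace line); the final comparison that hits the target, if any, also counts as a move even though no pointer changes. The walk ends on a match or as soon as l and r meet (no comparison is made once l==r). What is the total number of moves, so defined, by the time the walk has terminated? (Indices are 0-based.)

19 moves

[0,19] -9+33=24 >-11 → r--
[0,18] -9+32=23 >-11 → r--
[0,17] -9+31=22 >-11 → r--
[0,16] -9+29=20 >-11 → r--
[0,15] -9+27=18 >-11 → r--
[0,14] -9+25=16 >-11 → r--
[0,13] -9+19=10 >-11 → r--
[0,12] -9+17=8 >-11 → r--
[0,11] -9+16=7 >-11 → r--
[0,10] -9+13=4 >-11 → r--
[0,9] -9+12=3 >-11 → r--
[0,8] -9+11=2 >-11 → r--
[0,7] -9+9=0 >-11 → r--
[0,6] -9+5=-4 >-11 → r--
[0,5] -9+4=-5 >-11 → r--
[0,4] -9+2=-7 >-11 → r--
[0,3] -9+1=-8 >-11 → r--
[0,2] -9+-4=-13 <-11 → l++
[1,2] -7+-4=-11 → found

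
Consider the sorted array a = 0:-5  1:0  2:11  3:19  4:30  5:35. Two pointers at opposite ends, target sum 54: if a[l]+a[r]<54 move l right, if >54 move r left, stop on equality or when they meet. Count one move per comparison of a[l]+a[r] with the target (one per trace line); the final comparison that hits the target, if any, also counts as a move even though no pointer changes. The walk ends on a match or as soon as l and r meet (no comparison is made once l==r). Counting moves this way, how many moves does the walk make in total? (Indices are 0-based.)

4 moves

[0,5] -5+35=30 <54 → l++
[1,5] 0+35=35 <54 → l++
[2,5] 11+35=46 <54 → l++
[3,5] 19+35=54 → found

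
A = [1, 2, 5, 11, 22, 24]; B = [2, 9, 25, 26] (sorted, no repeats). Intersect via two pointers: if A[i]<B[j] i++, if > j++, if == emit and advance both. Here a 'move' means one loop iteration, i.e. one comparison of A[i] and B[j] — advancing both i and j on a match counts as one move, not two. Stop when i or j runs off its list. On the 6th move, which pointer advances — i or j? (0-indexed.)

i

i=0 j=0: 1<2, i++
i=1 j=0: 2==2 emit, i++,j++
i=2 j=1: 5<9, i++
i=3 j=1: 11>9, j++
i=3 j=2: 11<25, i++
i=4 j=2: 22<25, i++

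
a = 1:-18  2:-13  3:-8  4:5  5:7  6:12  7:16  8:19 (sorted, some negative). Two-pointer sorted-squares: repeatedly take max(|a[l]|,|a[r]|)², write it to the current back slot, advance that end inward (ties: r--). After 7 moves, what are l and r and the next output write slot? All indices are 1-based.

l=4, r=4, next write slot=1

l=1 r=8: |-18|<=|19| out[8]=361, r--
l=1 r=7: |-18|>|16| out[7]=324, l++
l=2 r=7: |-13|<=|16| out[6]=256, r--
l=2 r=6: |-13|>|12| out[5]=169, l++
l=3 r=6: |-8|<=|12| out[4]=144, r--
l=3 r=5: |-8|>|7| out[3]=64, l++
l=4 r=5: |5|<=|7| out[2]=49, r--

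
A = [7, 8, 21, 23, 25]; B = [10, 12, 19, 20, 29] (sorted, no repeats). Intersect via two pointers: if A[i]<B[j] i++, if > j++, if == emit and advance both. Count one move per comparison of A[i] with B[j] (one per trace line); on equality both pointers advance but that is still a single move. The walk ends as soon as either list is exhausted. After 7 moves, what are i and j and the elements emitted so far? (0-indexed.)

i=3, j=4, emitted=[]

[i=0,j=0] 7<10 → i++
[i=1,j=0] 8<10 → i++
[i=2,j=0] 21>10 → j++
[i=2,j=1] 21>12 → j++
[i=2,j=2] 21>19 → j++
[i=2,j=3] 21>20 → j++
[i=2,j=4] 21<29 → i++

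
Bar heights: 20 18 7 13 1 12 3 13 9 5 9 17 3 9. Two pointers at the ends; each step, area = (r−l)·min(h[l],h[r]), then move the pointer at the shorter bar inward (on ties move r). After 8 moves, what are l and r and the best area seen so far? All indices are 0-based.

[0,13] min(20,9)*13=117 best=117 * → r--
[0,12] min(20,3)*12=36 best=117 → r--
[0,11] min(20,17)*11=187 best=187 * → r--
[0,10] min(20,9)*10=90 best=187 → r--
[0,9] min(20,5)*9=45 best=187 → r--
[0,8] min(20,9)*8=72 best=187 → r--
[0,7] min(20,13)*7=91 best=187 → r--
[0,6] min(20,3)*6=18 best=187 → r--

l=0, r=5, best area=187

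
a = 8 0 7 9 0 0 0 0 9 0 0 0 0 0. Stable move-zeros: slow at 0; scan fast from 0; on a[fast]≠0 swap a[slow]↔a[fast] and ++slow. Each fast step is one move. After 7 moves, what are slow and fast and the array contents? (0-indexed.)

(s=0,f=0) a[fast]=8≠0 swap→a[0]=8 → slow++,fast++
(s=1,f=1) a[fast]=0 → fast++
(s=1,f=2) a[fast]=7≠0 swap→a[1]=7 → slow++,fast++
(s=2,f=3) a[fast]=9≠0 swap→a[2]=9 → slow++,fast++
(s=3,f=4) a[fast]=0 → fast++
(s=3,f=5) a[fast]=0 → fast++
(s=3,f=6) a[fast]=0 → fast++

slow=3, fast=7, a=[8, 7, 9, 0, 0, 0, 0, 0, 9, 0, 0, 0, 0, 0]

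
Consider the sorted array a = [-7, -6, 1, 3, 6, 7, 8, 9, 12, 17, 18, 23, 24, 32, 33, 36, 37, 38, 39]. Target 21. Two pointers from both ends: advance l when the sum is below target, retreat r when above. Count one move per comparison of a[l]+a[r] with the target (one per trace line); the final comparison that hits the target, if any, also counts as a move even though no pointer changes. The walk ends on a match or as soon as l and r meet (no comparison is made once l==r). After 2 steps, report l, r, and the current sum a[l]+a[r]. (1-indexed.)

[1,19] -7+39=32 >21 → r--
[1,18] -7+38=31 >21 → r--

l=1, r=17, sum=30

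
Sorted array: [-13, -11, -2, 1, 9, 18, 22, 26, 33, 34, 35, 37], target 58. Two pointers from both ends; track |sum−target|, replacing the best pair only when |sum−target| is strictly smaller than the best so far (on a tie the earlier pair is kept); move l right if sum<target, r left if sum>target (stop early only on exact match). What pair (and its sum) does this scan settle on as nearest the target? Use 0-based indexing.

pair (22, 37) with sum 59 (|Δ|=1)

l=0 r=11: -13+37=24 d=34 *, l++
l=1 r=11: -11+37=26 d=32 *, l++
l=2 r=11: -2+37=35 d=23 *, l++
l=3 r=11: 1+37=38 d=20 *, l++
l=4 r=11: 9+37=46 d=12 *, l++
l=5 r=11: 18+37=55 d=3 *, l++
l=6 r=11: 22+37=59 d=1 *, r--
l=6 r=10: 22+35=57 d=1, l++
l=7 r=10: 26+35=61 d=3, r--
l=7 r=9: 26+34=60 d=2, r--
l=7 r=8: 26+33=59 d=1, r--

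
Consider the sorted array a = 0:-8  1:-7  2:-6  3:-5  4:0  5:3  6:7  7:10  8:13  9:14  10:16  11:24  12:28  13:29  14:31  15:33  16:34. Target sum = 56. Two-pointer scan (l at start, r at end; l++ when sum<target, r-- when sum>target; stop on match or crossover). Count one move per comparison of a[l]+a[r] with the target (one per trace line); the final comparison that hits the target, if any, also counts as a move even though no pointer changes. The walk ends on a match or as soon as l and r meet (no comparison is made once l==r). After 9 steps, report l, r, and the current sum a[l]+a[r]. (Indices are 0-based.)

l=0 r=16: -8+34=26 <56, l++
l=1 r=16: -7+34=27 <56, l++
l=2 r=16: -6+34=28 <56, l++
l=3 r=16: -5+34=29 <56, l++
l=4 r=16: 0+34=34 <56, l++
l=5 r=16: 3+34=37 <56, l++
l=6 r=16: 7+34=41 <56, l++
l=7 r=16: 10+34=44 <56, l++
l=8 r=16: 13+34=47 <56, l++

l=9, r=16, sum=48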